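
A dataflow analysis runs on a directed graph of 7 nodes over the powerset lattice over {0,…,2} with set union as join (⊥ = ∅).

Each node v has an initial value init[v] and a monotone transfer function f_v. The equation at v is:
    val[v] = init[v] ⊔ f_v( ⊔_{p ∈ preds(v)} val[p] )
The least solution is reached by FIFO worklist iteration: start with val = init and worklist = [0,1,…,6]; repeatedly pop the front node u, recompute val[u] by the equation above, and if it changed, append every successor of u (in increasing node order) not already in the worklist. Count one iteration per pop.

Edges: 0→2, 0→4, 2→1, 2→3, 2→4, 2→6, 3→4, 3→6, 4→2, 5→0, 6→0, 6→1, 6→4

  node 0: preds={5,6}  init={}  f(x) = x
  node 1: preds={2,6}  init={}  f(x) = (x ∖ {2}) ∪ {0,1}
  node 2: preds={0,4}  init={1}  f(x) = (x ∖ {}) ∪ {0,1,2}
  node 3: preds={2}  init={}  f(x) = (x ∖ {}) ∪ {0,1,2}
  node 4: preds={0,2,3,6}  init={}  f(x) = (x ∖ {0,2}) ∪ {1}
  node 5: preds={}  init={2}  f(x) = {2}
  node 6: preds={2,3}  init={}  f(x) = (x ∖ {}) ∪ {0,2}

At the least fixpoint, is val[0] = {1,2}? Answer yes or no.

Trace (12 dequeues):
  [1] u=0 | in {2} | out {2} | prev {} | push {}
  [2] u=1 | in {1} | out {0,1} | prev {} | push {}
  [3] u=2 | in {2} | out {0,1,2} | prev {1} | push {1}
  [4] u=3 | in {0,1,2} | out {0,1,2} | prev {} | push {}
  [5] u=4 | in {0,1,2} | out {1} | prev {} | push {2}
  [6] u=5 | in {} | out {2} | ==
  [7] u=6 | in {0,1,2} | out {0,1,2} | prev {} | push {0,4}
  [8] u=1 | in {0,1,2} | out {0,1} | ==
  [9] u=2 | in {1,2} | out {0,1,2} | ==
  [10] u=0 | in {0,1,2} | out {0,1,2} | prev {2} | push {2}
  [11] u=4 | in {0,1,2} | out {1} | ==
  [12] u=2 | in {0,1,2} | out {0,1,2} | ==

Converged values:
  [0] {0,1,2}
  [1] {0,1}
  [2] {0,1,2}
  [3] {0,1,2}
  [4] {1}
  [5] {2}
  [6] {0,1,2}

no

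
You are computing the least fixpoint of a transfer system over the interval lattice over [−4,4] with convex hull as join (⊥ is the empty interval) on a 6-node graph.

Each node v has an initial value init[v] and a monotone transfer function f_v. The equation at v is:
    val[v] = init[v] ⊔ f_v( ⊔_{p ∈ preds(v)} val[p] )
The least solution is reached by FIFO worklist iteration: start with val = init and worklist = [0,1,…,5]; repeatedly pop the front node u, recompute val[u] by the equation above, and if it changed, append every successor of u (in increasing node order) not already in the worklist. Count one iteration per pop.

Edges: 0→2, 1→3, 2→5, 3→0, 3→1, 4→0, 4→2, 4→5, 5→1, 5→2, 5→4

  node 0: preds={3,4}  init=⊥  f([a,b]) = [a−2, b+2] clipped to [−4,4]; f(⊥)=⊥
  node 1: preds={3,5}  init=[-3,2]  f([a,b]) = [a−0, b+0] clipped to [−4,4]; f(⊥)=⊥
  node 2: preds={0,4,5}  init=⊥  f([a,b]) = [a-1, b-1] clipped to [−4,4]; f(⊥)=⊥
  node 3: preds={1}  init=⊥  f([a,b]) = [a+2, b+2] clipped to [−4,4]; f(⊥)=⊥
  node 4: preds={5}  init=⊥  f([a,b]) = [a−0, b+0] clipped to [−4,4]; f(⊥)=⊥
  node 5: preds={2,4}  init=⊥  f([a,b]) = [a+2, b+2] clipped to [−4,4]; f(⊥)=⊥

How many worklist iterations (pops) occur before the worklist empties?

Trace (17 dequeues):
  [1] u=0 | in ⊥ | out ⊥ | ==
  [2] u=1 | in ⊥ | out [-3,2] | ==
  [3] u=2 | in ⊥ | out ⊥ | ==
  [4] u=3 | in [-3,2] | out [-1,4] | prev ⊥ | push {0,1}
  [5] u=4 | in ⊥ | out ⊥ | ==
  [6] u=5 | in ⊥ | out ⊥ | ==
  [7] u=0 | in [-1,4] | out [-3,4] | prev ⊥ | push {2}
  [8] u=1 | in [-1,4] | out [-3,4] | prev [-3,2] | push {3}
  [9] u=2 | in [-3,4] | out [-4,3] | prev ⊥ | push {5}
  [10] u=3 | in [-3,4] | out [-1,4] | ==
  [11] u=5 | in [-4,3] | out [-2,4] | prev ⊥ | push {1,2,4}
  [12] u=1 | in [-2,4] | out [-3,4] | ==
  [13] u=2 | in [-3,4] | out [-4,3] | ==
  [14] u=4 | in [-2,4] | out [-2,4] | prev ⊥ | push {0,2,5}
  [15] u=0 | in [-2,4] | out [-4,4] | prev [-3,4] | push {}
  [16] u=2 | in [-4,4] | out [-4,3] | ==
  [17] u=5 | in [-4,4] | out [-2,4] | ==

Converged values:
  [0] [-4,4]
  [1] [-3,4]
  [2] [-4,3]
  [3] [-1,4]
  [4] [-2,4]
  [5] [-2,4]

17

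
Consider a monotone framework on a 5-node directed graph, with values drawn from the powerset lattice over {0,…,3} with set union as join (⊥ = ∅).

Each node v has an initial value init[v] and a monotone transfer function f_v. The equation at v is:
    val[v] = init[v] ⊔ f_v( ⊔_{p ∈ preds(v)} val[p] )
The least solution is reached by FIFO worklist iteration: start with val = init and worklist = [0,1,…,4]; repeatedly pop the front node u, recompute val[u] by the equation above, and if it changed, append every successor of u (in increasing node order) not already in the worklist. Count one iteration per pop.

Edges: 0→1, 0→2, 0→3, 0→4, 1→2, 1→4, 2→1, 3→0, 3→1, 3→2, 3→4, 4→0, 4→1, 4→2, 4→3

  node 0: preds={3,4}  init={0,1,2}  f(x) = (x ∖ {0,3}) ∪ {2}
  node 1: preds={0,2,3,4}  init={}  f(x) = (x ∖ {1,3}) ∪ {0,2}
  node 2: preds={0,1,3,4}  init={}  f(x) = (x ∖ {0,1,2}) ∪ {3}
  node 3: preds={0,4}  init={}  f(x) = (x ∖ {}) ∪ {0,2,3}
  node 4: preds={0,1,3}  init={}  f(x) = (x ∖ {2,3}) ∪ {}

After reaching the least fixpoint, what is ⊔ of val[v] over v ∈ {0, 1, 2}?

Iteration log — 9 steps:
  step 1. node 0  ⊔preds={}  new={0,1,2}  stable
  step 2. node 1  ⊔preds={0,1,2}  new={0,2}  old={}  +wl: 
  step 3. node 2  ⊔preds={0,1,2}  new={3}  old={}  +wl: 1
  step 4. node 3  ⊔preds={0,1,2}  new={0,1,2,3}  old={}  +wl: 0,2
  step 5. node 4  ⊔preds={0,1,2,3}  new={0,1}  old={}  +wl: 3
  step 6. node 1  ⊔preds={0,1,2,3}  new={0,2}  stable
  step 7. node 0  ⊔preds={0,1,2,3}  new={0,1,2}  stable
  step 8. node 2  ⊔preds={0,1,2,3}  new={3}  stable
  step 9. node 3  ⊔preds={0,1,2}  new={0,1,2,3}  stable

Least fixpoint reached:
  node 0: {0,1,2}
  node 1: {0,2}
  node 2: {3}
  node 3: {0,1,2,3}
  node 4: {0,1}

{0,1,2,3}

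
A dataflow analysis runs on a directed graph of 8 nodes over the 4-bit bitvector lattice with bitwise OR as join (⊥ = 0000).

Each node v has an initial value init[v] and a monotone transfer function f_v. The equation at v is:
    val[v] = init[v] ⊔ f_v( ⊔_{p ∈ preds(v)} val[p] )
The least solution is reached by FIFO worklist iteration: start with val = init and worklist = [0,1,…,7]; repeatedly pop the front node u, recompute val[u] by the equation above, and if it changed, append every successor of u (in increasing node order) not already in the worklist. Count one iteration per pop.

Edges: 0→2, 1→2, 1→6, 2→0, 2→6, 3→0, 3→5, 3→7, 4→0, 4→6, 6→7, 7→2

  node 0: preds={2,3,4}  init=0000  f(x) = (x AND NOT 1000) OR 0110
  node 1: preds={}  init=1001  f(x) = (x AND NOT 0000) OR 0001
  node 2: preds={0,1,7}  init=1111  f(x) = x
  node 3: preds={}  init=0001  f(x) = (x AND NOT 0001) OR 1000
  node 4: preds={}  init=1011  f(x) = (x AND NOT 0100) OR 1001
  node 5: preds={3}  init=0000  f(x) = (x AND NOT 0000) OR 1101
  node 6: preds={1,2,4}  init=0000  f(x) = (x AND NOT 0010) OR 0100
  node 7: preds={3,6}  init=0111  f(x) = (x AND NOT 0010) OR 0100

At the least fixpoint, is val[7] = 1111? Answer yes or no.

yes

Worklist (10 pops):
  #1 pop 0: in=1111 → 0111 (was 0000); enqueue []
  #2 pop 1: in=0000 → 1001 (no change)
  #3 pop 2: in=1111 → 1111 (no change)
  #4 pop 3: in=0000 → 1001 (was 0001); enqueue [0]
  #5 pop 4: in=0000 → 1011 (no change)
  #6 pop 5: in=1001 → 1101 (was 0000); enqueue []
  #7 pop 6: in=1111 → 1101 (was 0000); enqueue []
  #8 pop 7: in=1101 → 1111 (was 0111); enqueue [2]
  #9 pop 0: in=1111 → 0111 (no change)
  #10 pop 2: in=1111 → 1111 (no change)

Fixpoint:
  val[0] = 0111
  val[1] = 1001
  val[2] = 1111
  val[3] = 1001
  val[4] = 1011
  val[5] = 1101
  val[6] = 1101
  val[7] = 1111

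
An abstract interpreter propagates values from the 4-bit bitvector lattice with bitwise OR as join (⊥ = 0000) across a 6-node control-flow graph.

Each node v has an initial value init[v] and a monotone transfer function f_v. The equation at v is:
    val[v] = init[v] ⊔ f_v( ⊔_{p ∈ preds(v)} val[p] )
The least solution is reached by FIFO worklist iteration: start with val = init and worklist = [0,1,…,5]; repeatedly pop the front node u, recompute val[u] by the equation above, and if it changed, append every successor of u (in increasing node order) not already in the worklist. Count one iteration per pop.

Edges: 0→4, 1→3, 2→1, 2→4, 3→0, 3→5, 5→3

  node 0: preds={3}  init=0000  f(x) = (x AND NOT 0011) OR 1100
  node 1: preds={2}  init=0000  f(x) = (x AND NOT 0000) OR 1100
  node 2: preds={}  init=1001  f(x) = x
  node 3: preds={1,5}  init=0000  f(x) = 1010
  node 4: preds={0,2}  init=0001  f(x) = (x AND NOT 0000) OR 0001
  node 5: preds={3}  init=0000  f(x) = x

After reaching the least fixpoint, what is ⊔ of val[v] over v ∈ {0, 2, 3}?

1111

Iteration log — 8 steps:
  step 1. node 0  ⊔preds=0000  new=1100  old=0000  +wl: 
  step 2. node 1  ⊔preds=1001  new=1101  old=0000  +wl: 
  step 3. node 2  ⊔preds=0000  new=1001  stable
  step 4. node 3  ⊔preds=1101  new=1010  old=0000  +wl: 0
  step 5. node 4  ⊔preds=1101  new=1101  old=0001  +wl: 
  step 6. node 5  ⊔preds=1010  new=1010  old=0000  +wl: 3
  step 7. node 0  ⊔preds=1010  new=1100  stable
  step 8. node 3  ⊔preds=1111  new=1010  stable

Least fixpoint reached:
  node 0: 1100
  node 1: 1101
  node 2: 1001
  node 3: 1010
  node 4: 1101
  node 5: 1010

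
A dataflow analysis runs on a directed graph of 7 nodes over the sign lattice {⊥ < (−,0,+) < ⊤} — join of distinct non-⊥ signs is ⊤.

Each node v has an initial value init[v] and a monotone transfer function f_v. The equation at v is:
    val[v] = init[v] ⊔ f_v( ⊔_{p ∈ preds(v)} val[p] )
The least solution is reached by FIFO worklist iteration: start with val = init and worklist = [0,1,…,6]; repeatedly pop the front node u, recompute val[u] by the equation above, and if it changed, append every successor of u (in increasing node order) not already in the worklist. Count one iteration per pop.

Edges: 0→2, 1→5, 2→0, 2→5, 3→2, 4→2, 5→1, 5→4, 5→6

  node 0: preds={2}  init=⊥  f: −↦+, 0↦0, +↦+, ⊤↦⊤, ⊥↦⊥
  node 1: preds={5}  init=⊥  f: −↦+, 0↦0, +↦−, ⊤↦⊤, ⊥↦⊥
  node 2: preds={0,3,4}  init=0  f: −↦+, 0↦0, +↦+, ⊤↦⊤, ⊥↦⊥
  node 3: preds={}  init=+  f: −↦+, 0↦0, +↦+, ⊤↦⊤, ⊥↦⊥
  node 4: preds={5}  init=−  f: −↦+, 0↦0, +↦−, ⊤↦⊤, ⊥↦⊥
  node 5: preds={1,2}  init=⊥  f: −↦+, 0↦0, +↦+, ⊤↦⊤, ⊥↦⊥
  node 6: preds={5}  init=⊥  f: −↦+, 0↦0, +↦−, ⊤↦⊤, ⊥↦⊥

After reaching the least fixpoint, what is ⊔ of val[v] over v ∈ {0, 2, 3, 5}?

⊤

Iteration log — 12 steps:
  step 1. node 0  ⊔preds=0  new=0  old=⊥  +wl: 
  step 2. node 1  ⊔preds=⊥  new=⊥  stable
  step 3. node 2  ⊔preds=⊤  new=⊤  old=0  +wl: 0
  step 4. node 3  ⊔preds=⊥  new=+  stable
  step 5. node 4  ⊔preds=⊥  new=−  stable
  step 6. node 5  ⊔preds=⊤  new=⊤  old=⊥  +wl: 1,4
  step 7. node 6  ⊔preds=⊤  new=⊤  old=⊥  +wl: 
  step 8. node 0  ⊔preds=⊤  new=⊤  old=0  +wl: 2
  step 9. node 1  ⊔preds=⊤  new=⊤  old=⊥  +wl: 5
  step 10. node 4  ⊔preds=⊤  new=⊤  old=−  +wl: 
  step 11. node 2  ⊔preds=⊤  new=⊤  stable
  step 12. node 5  ⊔preds=⊤  new=⊤  stable

Least fixpoint reached:
  node 0: ⊤
  node 1: ⊤
  node 2: ⊤
  node 3: +
  node 4: ⊤
  node 5: ⊤
  node 6: ⊤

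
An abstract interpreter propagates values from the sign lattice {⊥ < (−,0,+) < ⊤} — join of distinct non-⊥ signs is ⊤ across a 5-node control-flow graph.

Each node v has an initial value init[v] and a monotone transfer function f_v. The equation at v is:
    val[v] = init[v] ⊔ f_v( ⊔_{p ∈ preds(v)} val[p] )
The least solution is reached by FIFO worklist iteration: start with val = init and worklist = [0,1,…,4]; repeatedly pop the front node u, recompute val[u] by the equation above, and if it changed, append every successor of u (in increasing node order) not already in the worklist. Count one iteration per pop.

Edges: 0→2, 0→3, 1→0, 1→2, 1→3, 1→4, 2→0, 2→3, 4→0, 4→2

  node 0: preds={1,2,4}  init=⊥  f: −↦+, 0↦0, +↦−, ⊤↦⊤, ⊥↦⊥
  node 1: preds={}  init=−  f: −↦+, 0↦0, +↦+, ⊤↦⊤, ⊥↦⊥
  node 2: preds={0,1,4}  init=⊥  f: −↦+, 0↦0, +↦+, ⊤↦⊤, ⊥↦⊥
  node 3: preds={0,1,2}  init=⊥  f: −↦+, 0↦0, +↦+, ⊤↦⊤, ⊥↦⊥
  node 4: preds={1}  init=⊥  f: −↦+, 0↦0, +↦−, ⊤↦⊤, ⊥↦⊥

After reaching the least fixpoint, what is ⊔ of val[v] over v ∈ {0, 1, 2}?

⊤

Iteration log — 8 steps:
  step 1. node 0  ⊔preds=−  new=+  old=⊥  +wl: 
  step 2. node 1  ⊔preds=⊥  new=−  stable
  step 3. node 2  ⊔preds=⊤  new=⊤  old=⊥  +wl: 0
  step 4. node 3  ⊔preds=⊤  new=⊤  old=⊥  +wl: 
  step 5. node 4  ⊔preds=−  new=+  old=⊥  +wl: 2
  step 6. node 0  ⊔preds=⊤  new=⊤  old=+  +wl: 3
  step 7. node 2  ⊔preds=⊤  new=⊤  stable
  step 8. node 3  ⊔preds=⊤  new=⊤  stable

Least fixpoint reached:
  node 0: ⊤
  node 1: −
  node 2: ⊤
  node 3: ⊤
  node 4: +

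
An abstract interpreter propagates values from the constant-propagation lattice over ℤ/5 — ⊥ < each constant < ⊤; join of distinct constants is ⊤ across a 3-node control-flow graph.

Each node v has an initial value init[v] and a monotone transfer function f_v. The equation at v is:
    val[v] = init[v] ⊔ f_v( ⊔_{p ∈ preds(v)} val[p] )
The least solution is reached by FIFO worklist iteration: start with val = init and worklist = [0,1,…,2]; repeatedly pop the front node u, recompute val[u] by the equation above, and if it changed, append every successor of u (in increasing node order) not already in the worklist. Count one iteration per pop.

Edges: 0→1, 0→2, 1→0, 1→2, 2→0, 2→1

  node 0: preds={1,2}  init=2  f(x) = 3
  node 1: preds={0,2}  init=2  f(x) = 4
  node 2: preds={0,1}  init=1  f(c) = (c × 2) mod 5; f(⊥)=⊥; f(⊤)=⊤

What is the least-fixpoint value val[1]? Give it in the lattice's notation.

⊤

Iteration log — 5 steps:
  step 1. node 0  ⊔preds=⊤  new=⊤  old=2  +wl: 
  step 2. node 1  ⊔preds=⊤  new=⊤  old=2  +wl: 0
  step 3. node 2  ⊔preds=⊤  new=⊤  old=1  +wl: 1
  step 4. node 0  ⊔preds=⊤  new=⊤  stable
  step 5. node 1  ⊔preds=⊤  new=⊤  stable

Least fixpoint reached:
  node 0: ⊤
  node 1: ⊤
  node 2: ⊤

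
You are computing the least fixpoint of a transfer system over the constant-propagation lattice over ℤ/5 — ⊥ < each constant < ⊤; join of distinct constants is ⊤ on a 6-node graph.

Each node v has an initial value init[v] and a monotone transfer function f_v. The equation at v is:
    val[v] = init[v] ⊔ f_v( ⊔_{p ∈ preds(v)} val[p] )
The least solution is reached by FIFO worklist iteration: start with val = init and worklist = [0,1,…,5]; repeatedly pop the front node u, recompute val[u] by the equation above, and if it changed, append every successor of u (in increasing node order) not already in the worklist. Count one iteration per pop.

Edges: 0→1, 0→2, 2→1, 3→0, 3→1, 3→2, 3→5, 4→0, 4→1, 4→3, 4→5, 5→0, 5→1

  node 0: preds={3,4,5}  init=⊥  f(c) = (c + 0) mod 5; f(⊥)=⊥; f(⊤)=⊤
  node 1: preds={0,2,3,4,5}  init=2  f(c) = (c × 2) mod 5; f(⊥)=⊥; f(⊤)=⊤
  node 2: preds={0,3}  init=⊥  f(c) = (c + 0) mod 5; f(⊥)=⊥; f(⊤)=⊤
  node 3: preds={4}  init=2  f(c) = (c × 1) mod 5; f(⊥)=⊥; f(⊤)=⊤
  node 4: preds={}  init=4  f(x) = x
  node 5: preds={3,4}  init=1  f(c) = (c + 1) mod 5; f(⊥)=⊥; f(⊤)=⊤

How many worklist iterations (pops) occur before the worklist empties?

9

Worklist (9 pops):
  #1 pop 0: in=⊤ → ⊤ (was ⊥); enqueue []
  #2 pop 1: in=⊤ → ⊤ (was 2); enqueue []
  #3 pop 2: in=⊤ → ⊤ (was ⊥); enqueue [1]
  #4 pop 3: in=4 → ⊤ (was 2); enqueue [0,2]
  #5 pop 4: in=⊥ → 4 (no change)
  #6 pop 5: in=⊤ → ⊤ (was 1); enqueue []
  #7 pop 1: in=⊤ → ⊤ (no change)
  #8 pop 0: in=⊤ → ⊤ (no change)
  #9 pop 2: in=⊤ → ⊤ (no change)

Fixpoint:
  val[0] = ⊤
  val[1] = ⊤
  val[2] = ⊤
  val[3] = ⊤
  val[4] = 4
  val[5] = ⊤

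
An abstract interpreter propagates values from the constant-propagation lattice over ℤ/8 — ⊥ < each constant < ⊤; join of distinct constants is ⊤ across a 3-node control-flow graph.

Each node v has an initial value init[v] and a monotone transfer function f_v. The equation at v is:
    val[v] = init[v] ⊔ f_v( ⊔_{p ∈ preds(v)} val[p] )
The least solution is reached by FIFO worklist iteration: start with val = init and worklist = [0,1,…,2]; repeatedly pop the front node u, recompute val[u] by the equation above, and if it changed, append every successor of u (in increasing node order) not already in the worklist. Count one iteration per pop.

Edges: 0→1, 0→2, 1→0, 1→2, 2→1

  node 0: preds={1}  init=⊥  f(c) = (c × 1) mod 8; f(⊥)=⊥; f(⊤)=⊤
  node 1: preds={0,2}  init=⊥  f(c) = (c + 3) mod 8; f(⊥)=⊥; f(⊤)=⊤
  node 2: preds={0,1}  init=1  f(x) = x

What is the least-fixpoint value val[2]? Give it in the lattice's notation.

Trace (9 dequeues):
  [1] u=0 | in ⊥ | out ⊥ | ==
  [2] u=1 | in 1 | out 4 | prev ⊥ | push {0}
  [3] u=2 | in 4 | out ⊤ | prev 1 | push {1}
  [4] u=0 | in 4 | out 4 | prev ⊥ | push {2}
  [5] u=1 | in ⊤ | out ⊤ | prev 4 | push {0}
  [6] u=2 | in ⊤ | out ⊤ | ==
  [7] u=0 | in ⊤ | out ⊤ | prev 4 | push {1,2}
  [8] u=1 | in ⊤ | out ⊤ | ==
  [9] u=2 | in ⊤ | out ⊤ | ==

Converged values:
  [0] ⊤
  [1] ⊤
  [2] ⊤

⊤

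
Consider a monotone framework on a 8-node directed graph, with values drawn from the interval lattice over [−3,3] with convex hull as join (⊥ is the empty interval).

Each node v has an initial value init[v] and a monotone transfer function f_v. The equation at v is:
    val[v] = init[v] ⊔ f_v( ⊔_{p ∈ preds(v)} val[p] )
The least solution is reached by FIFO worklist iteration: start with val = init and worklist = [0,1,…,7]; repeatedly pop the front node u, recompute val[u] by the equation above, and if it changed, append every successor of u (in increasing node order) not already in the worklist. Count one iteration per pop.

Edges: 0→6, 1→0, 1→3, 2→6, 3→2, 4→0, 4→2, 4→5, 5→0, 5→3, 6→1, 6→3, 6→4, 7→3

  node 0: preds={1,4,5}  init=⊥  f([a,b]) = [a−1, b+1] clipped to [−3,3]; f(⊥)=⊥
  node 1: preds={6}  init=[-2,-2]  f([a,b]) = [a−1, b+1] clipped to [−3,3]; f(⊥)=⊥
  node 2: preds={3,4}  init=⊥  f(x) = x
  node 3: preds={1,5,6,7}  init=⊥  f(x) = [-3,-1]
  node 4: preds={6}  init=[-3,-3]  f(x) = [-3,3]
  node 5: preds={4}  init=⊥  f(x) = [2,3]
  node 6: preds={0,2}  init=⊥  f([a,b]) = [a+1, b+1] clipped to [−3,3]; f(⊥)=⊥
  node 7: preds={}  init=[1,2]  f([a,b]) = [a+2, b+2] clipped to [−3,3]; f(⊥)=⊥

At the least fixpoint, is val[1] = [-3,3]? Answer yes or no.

yes

Iteration log — 20 steps:
  step 1. node 0  ⊔preds=[-3,-2]  new=[-3,-1]  old=⊥  +wl: 
  step 2. node 1  ⊔preds=⊥  new=[-2,-2]  stable
  step 3. node 2  ⊔preds=[-3,-3]  new=[-3,-3]  old=⊥  +wl: 
  step 4. node 3  ⊔preds=[-2,2]  new=[-3,-1]  old=⊥  +wl: 2
  step 5. node 4  ⊔preds=⊥  new=[-3,3]  old=[-3,-3]  +wl: 0
  step 6. node 5  ⊔preds=[-3,3]  new=[2,3]  old=⊥  +wl: 3
  step 7. node 6  ⊔preds=[-3,-1]  new=[-2,0]  old=⊥  +wl: 1,4
  step 8. node 7  ⊔preds=⊥  new=[1,2]  stable
  step 9. node 2  ⊔preds=[-3,3]  new=[-3,3]  old=[-3,-3]  +wl: 6
  step 10. node 0  ⊔preds=[-3,3]  new=[-3,3]  old=[-3,-1]  +wl: 
  step 11. node 3  ⊔preds=[-2,3]  new=[-3,-1]  stable
  step 12. node 1  ⊔preds=[-2,0]  new=[-3,1]  old=[-2,-2]  +wl: 0,3
  step 13. node 4  ⊔preds=[-2,0]  new=[-3,3]  stable
  step 14. node 6  ⊔preds=[-3,3]  new=[-2,3]  old=[-2,0]  +wl: 1,4
  step 15. node 0  ⊔preds=[-3,3]  new=[-3,3]  stable
  step 16. node 3  ⊔preds=[-3,3]  new=[-3,-1]  stable
  step 17. node 1  ⊔preds=[-2,3]  new=[-3,3]  old=[-3,1]  +wl: 0,3
  step 18. node 4  ⊔preds=[-2,3]  new=[-3,3]  stable
  step 19. node 0  ⊔preds=[-3,3]  new=[-3,3]  stable
  step 20. node 3  ⊔preds=[-3,3]  new=[-3,-1]  stable

Least fixpoint reached:
  node 0: [-3,3]
  node 1: [-3,3]
  node 2: [-3,3]
  node 3: [-3,-1]
  node 4: [-3,3]
  node 5: [2,3]
  node 6: [-2,3]
  node 7: [1,2]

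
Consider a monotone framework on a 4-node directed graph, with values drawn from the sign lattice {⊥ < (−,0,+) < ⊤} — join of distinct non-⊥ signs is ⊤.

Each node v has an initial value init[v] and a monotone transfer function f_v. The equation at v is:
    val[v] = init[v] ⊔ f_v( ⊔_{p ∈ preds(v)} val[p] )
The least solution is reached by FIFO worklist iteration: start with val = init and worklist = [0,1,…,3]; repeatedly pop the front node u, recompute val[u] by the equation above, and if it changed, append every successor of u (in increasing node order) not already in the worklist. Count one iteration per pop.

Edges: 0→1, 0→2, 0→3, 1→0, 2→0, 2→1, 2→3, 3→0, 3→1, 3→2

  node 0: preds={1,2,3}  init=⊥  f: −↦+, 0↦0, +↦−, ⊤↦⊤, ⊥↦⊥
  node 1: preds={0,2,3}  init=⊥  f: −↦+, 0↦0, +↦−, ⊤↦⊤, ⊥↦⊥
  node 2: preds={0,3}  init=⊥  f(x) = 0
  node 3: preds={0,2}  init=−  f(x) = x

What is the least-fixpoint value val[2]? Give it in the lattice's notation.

Trace (8 dequeues):
  [1] u=0 | in − | out + | prev ⊥ | push {}
  [2] u=1 | in ⊤ | out ⊤ | prev ⊥ | push {0}
  [3] u=2 | in ⊤ | out 0 | prev ⊥ | push {1}
  [4] u=3 | in ⊤ | out ⊤ | prev − | push {2}
  [5] u=0 | in ⊤ | out ⊤ | prev + | push {3}
  [6] u=1 | in ⊤ | out ⊤ | ==
  [7] u=2 | in ⊤ | out 0 | ==
  [8] u=3 | in ⊤ | out ⊤ | ==

Converged values:
  [0] ⊤
  [1] ⊤
  [2] 0
  [3] ⊤

0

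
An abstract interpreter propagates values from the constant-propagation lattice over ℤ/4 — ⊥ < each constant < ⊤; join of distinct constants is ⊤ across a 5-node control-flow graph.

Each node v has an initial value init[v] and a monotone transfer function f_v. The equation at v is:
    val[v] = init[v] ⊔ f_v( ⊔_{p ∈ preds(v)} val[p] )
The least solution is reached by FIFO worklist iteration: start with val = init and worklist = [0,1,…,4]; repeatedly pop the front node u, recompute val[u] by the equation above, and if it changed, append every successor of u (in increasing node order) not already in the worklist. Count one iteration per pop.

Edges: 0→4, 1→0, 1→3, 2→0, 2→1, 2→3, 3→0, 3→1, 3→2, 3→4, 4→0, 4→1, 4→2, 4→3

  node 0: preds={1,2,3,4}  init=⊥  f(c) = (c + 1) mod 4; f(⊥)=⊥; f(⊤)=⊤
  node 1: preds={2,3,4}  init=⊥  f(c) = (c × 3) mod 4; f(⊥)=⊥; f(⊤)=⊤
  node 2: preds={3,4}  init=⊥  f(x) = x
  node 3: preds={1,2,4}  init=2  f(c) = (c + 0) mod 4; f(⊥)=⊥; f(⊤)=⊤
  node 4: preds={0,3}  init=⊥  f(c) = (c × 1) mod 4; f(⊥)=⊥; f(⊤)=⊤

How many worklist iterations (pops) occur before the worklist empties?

13

Iteration log — 13 steps:
  step 1. node 0  ⊔preds=2  new=3  old=⊥  +wl: 
  step 2. node 1  ⊔preds=2  new=2  old=⊥  +wl: 0
  step 3. node 2  ⊔preds=2  new=2  old=⊥  +wl: 1
  step 4. node 3  ⊔preds=2  new=2  stable
  step 5. node 4  ⊔preds=⊤  new=⊤  old=⊥  +wl: 2,3
  step 6. node 0  ⊔preds=⊤  new=⊤  old=3  +wl: 4
  step 7. node 1  ⊔preds=⊤  new=⊤  old=2  +wl: 0
  step 8. node 2  ⊔preds=⊤  new=⊤  old=2  +wl: 1
  step 9. node 3  ⊔preds=⊤  new=⊤  old=2  +wl: 2
  step 10. node 4  ⊔preds=⊤  new=⊤  stable
  step 11. node 0  ⊔preds=⊤  new=⊤  stable
  step 12. node 1  ⊔preds=⊤  new=⊤  stable
  step 13. node 2  ⊔preds=⊤  new=⊤  stable

Least fixpoint reached:
  node 0: ⊤
  node 1: ⊤
  node 2: ⊤
  node 3: ⊤
  node 4: ⊤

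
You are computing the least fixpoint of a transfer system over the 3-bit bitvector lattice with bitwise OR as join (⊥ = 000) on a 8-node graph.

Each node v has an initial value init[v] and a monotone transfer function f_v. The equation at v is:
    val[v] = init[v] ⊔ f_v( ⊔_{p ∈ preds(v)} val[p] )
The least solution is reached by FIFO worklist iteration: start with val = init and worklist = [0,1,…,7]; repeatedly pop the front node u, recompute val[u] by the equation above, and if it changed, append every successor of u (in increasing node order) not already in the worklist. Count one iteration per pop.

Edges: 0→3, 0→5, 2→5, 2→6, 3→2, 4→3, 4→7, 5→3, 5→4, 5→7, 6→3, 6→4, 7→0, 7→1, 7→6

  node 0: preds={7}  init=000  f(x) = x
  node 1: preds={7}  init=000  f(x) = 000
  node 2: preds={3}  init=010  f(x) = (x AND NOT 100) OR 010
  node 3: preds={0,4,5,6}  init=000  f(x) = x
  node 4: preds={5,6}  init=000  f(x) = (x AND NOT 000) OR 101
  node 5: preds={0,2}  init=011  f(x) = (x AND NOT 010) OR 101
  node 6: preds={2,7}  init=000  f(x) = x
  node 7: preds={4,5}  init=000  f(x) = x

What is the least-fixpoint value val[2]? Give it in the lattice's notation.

Iteration log — 18 steps:
  step 1. node 0  ⊔preds=000  new=000  stable
  step 2. node 1  ⊔preds=000  new=000  stable
  step 3. node 2  ⊔preds=000  new=010  stable
  step 4. node 3  ⊔preds=011  new=011  old=000  +wl: 2
  step 5. node 4  ⊔preds=011  new=111  old=000  +wl: 3
  step 6. node 5  ⊔preds=010  new=111  old=011  +wl: 4
  step 7. node 6  ⊔preds=010  new=010  old=000  +wl: 
  step 8. node 7  ⊔preds=111  new=111  old=000  +wl: 0,1,6
  step 9. node 2  ⊔preds=011  new=011  old=010  +wl: 5
  step 10. node 3  ⊔preds=111  new=111  old=011  +wl: 2
  step 11. node 4  ⊔preds=111  new=111  stable
  step 12. node 0  ⊔preds=111  new=111  old=000  +wl: 3
  step 13. node 1  ⊔preds=111  new=000  stable
  step 14. node 6  ⊔preds=111  new=111  old=010  +wl: 4
  step 15. node 5  ⊔preds=111  new=111  stable
  step 16. node 2  ⊔preds=111  new=011  stable
  step 17. node 3  ⊔preds=111  new=111  stable
  step 18. node 4  ⊔preds=111  new=111  stable

Least fixpoint reached:
  node 0: 111
  node 1: 000
  node 2: 011
  node 3: 111
  node 4: 111
  node 5: 111
  node 6: 111
  node 7: 111

011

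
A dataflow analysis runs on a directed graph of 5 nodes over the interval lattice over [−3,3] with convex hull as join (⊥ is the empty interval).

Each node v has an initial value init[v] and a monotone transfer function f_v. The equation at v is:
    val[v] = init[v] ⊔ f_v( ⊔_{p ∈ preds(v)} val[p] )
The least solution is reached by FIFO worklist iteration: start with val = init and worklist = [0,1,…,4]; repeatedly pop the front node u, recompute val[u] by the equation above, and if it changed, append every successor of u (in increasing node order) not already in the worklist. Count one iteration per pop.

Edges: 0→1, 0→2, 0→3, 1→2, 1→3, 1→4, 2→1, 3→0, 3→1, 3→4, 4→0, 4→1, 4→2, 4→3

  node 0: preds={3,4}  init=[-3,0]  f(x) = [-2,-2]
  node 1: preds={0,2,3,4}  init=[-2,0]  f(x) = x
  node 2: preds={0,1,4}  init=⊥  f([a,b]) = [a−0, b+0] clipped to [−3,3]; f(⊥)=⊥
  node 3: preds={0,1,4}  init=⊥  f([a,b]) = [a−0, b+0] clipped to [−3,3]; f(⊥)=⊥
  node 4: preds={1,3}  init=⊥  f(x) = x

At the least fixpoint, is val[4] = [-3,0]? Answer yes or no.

Iteration log — 9 steps:
  step 1. node 0  ⊔preds=⊥  new=[-3,0]  stable
  step 2. node 1  ⊔preds=[-3,0]  new=[-3,0]  old=[-2,0]  +wl: 
  step 3. node 2  ⊔preds=[-3,0]  new=[-3,0]  old=⊥  +wl: 1
  step 4. node 3  ⊔preds=[-3,0]  new=[-3,0]  old=⊥  +wl: 0
  step 5. node 4  ⊔preds=[-3,0]  new=[-3,0]  old=⊥  +wl: 2,3
  step 6. node 1  ⊔preds=[-3,0]  new=[-3,0]  stable
  step 7. node 0  ⊔preds=[-3,0]  new=[-3,0]  stable
  step 8. node 2  ⊔preds=[-3,0]  new=[-3,0]  stable
  step 9. node 3  ⊔preds=[-3,0]  new=[-3,0]  stable

Least fixpoint reached:
  node 0: [-3,0]
  node 1: [-3,0]
  node 2: [-3,0]
  node 3: [-3,0]
  node 4: [-3,0]

yes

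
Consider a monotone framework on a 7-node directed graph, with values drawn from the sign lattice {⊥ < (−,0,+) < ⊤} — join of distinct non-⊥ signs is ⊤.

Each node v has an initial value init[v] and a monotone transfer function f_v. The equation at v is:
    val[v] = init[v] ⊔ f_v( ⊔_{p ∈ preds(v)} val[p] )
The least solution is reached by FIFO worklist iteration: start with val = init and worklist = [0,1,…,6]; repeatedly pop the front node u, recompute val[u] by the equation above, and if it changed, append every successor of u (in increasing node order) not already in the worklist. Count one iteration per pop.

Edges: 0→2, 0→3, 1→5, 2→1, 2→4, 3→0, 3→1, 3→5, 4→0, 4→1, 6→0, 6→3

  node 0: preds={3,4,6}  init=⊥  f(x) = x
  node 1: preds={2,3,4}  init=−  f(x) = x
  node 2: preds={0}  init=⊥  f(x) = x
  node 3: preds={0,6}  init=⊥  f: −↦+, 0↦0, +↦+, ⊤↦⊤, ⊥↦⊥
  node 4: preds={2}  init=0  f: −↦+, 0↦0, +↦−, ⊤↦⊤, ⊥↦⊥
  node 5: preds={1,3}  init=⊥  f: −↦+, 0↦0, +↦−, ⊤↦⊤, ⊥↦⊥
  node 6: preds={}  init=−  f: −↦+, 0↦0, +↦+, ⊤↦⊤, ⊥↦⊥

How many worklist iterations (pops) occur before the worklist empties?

9

Iteration log — 9 steps:
  step 1. node 0  ⊔preds=⊤  new=⊤  old=⊥  +wl: 
  step 2. node 1  ⊔preds=0  new=⊤  old=−  +wl: 
  step 3. node 2  ⊔preds=⊤  new=⊤  old=⊥  +wl: 1
  step 4. node 3  ⊔preds=⊤  new=⊤  old=⊥  +wl: 0
  step 5. node 4  ⊔preds=⊤  new=⊤  old=0  +wl: 
  step 6. node 5  ⊔preds=⊤  new=⊤  old=⊥  +wl: 
  step 7. node 6  ⊔preds=⊥  new=−  stable
  step 8. node 1  ⊔preds=⊤  new=⊤  stable
  step 9. node 0  ⊔preds=⊤  new=⊤  stable

Least fixpoint reached:
  node 0: ⊤
  node 1: ⊤
  node 2: ⊤
  node 3: ⊤
  node 4: ⊤
  node 5: ⊤
  node 6: −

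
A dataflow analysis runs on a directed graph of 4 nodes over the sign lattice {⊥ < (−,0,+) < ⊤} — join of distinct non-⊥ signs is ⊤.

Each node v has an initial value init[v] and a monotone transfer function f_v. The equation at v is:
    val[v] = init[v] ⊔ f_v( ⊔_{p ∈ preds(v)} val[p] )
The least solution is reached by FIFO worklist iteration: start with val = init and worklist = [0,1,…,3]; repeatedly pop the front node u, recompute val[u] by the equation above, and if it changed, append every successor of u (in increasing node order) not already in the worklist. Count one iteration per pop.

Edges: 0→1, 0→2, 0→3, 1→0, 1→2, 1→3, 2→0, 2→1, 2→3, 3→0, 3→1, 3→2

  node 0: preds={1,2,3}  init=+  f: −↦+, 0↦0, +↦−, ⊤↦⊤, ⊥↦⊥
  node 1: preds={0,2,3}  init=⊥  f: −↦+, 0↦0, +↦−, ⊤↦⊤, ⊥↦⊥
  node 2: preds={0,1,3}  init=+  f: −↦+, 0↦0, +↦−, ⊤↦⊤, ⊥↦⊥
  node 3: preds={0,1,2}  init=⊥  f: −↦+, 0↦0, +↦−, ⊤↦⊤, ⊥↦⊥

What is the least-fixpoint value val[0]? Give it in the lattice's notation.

Worklist (7 pops):
  #1 pop 0: in=+ → ⊤ (was +); enqueue []
  #2 pop 1: in=⊤ → ⊤ (was ⊥); enqueue [0]
  #3 pop 2: in=⊤ → ⊤ (was +); enqueue [1]
  #4 pop 3: in=⊤ → ⊤ (was ⊥); enqueue [2]
  #5 pop 0: in=⊤ → ⊤ (no change)
  #6 pop 1: in=⊤ → ⊤ (no change)
  #7 pop 2: in=⊤ → ⊤ (no change)

Fixpoint:
  val[0] = ⊤
  val[1] = ⊤
  val[2] = ⊤
  val[3] = ⊤

⊤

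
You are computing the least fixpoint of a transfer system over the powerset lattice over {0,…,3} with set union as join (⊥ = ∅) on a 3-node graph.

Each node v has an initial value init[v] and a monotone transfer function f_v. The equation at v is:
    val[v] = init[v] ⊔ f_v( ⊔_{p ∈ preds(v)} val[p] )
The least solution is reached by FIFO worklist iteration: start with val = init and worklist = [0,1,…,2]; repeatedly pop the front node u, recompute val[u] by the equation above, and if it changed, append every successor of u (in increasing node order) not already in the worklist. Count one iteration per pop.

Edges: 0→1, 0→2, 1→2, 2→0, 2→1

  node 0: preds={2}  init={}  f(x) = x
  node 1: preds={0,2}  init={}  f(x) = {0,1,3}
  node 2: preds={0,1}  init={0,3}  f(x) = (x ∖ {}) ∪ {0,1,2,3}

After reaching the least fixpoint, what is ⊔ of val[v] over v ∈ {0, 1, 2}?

Worklist (6 pops):
  #1 pop 0: in={0,3} → {0,3} (was {}); enqueue []
  #2 pop 1: in={0,3} → {0,1,3} (was {}); enqueue []
  #3 pop 2: in={0,1,3} → {0,1,2,3} (was {0,3}); enqueue [0,1]
  #4 pop 0: in={0,1,2,3} → {0,1,2,3} (was {0,3}); enqueue [2]
  #5 pop 1: in={0,1,2,3} → {0,1,3} (no change)
  #6 pop 2: in={0,1,2,3} → {0,1,2,3} (no change)

Fixpoint:
  val[0] = {0,1,2,3}
  val[1] = {0,1,3}
  val[2] = {0,1,2,3}

{0,1,2,3}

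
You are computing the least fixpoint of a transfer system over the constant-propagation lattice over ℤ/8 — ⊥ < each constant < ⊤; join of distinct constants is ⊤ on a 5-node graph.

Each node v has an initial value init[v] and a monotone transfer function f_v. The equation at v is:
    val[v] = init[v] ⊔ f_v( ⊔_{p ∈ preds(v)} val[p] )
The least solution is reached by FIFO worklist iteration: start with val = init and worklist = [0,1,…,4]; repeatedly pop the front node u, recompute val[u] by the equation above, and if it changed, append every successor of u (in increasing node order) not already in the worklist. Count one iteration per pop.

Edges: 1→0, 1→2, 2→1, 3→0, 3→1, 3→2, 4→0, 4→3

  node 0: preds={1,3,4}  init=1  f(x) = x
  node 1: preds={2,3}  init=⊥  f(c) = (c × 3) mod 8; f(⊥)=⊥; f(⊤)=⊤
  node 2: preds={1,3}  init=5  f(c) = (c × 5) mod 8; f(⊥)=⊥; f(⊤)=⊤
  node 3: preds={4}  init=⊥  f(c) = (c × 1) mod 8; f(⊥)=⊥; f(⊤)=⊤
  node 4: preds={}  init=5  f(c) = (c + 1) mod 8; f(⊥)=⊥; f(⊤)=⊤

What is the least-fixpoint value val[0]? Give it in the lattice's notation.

⊤

Trace (9 dequeues):
  [1] u=0 | in 5 | out ⊤ | prev 1 | push {}
  [2] u=1 | in 5 | out 7 | prev ⊥ | push {0}
  [3] u=2 | in 7 | out ⊤ | prev 5 | push {1}
  [4] u=3 | in 5 | out 5 | prev ⊥ | push {2}
  [5] u=4 | in ⊥ | out 5 | ==
  [6] u=0 | in ⊤ | out ⊤ | ==
  [7] u=1 | in ⊤ | out ⊤ | prev 7 | push {0}
  [8] u=2 | in ⊤ | out ⊤ | ==
  [9] u=0 | in ⊤ | out ⊤ | ==

Converged values:
  [0] ⊤
  [1] ⊤
  [2] ⊤
  [3] 5
  [4] 5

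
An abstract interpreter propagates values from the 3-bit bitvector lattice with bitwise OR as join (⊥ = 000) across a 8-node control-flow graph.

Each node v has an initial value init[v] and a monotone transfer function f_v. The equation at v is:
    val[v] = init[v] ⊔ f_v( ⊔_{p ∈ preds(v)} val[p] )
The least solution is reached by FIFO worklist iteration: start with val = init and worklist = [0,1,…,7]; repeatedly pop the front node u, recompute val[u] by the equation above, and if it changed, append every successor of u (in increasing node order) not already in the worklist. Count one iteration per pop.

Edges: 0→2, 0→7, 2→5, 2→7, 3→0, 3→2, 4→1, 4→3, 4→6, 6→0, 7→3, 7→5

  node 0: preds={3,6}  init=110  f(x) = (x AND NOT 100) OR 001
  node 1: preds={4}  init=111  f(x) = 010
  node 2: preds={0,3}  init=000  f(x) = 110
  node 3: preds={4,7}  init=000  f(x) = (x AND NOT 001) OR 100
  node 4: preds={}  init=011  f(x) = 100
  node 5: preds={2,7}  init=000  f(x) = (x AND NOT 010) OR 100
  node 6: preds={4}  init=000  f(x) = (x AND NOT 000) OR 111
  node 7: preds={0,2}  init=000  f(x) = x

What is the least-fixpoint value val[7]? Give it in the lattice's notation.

Worklist (13 pops):
  #1 pop 0: in=000 → 111 (was 110); enqueue []
  #2 pop 1: in=011 → 111 (no change)
  #3 pop 2: in=111 → 110 (was 000); enqueue []
  #4 pop 3: in=011 → 110 (was 000); enqueue [0,2]
  #5 pop 4: in=000 → 111 (was 011); enqueue [1,3]
  #6 pop 5: in=110 → 100 (was 000); enqueue []
  #7 pop 6: in=111 → 111 (was 000); enqueue []
  #8 pop 7: in=111 → 111 (was 000); enqueue [5]
  #9 pop 0: in=111 → 111 (no change)
  #10 pop 2: in=111 → 110 (no change)
  #11 pop 1: in=111 → 111 (no change)
  #12 pop 3: in=111 → 110 (no change)
  #13 pop 5: in=111 → 101 (was 100); enqueue []

Fixpoint:
  val[0] = 111
  val[1] = 111
  val[2] = 110
  val[3] = 110
  val[4] = 111
  val[5] = 101
  val[6] = 111
  val[7] = 111

111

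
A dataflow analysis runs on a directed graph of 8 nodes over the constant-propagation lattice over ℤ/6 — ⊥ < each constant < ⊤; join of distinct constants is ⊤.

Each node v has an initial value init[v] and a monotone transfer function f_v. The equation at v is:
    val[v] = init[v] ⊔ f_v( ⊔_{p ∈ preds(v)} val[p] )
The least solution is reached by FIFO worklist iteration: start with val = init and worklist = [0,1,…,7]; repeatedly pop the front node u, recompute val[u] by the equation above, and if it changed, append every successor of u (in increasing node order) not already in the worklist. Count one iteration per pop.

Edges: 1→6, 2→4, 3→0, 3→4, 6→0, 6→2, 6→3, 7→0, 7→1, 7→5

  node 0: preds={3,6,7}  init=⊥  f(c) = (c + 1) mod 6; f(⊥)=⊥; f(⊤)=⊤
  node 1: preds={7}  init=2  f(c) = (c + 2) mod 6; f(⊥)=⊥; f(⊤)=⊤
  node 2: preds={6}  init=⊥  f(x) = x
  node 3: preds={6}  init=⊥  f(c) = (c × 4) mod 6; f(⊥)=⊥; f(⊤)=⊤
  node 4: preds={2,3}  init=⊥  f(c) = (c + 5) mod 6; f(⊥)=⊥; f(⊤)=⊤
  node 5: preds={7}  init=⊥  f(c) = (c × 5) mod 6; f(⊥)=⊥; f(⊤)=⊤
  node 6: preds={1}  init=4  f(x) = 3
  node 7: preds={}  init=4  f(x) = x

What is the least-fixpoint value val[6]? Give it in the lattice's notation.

Trace (13 dequeues):
  [1] u=0 | in 4 | out 5 | prev ⊥ | push {}
  [2] u=1 | in 4 | out ⊤ | prev 2 | push {}
  [3] u=2 | in 4 | out 4 | prev ⊥ | push {}
  [4] u=3 | in 4 | out 4 | prev ⊥ | push {0}
  [5] u=4 | in 4 | out 3 | prev ⊥ | push {}
  [6] u=5 | in 4 | out 2 | prev ⊥ | push {}
  [7] u=6 | in ⊤ | out ⊤ | prev 4 | push {2,3}
  [8] u=7 | in ⊥ | out 4 | ==
  [9] u=0 | in ⊤ | out ⊤ | prev 5 | push {}
  [10] u=2 | in ⊤ | out ⊤ | prev 4 | push {4}
  [11] u=3 | in ⊤ | out ⊤ | prev 4 | push {0}
  [12] u=4 | in ⊤ | out ⊤ | prev 3 | push {}
  [13] u=0 | in ⊤ | out ⊤ | ==

Converged values:
  [0] ⊤
  [1] ⊤
  [2] ⊤
  [3] ⊤
  [4] ⊤
  [5] 2
  [6] ⊤
  [7] 4

⊤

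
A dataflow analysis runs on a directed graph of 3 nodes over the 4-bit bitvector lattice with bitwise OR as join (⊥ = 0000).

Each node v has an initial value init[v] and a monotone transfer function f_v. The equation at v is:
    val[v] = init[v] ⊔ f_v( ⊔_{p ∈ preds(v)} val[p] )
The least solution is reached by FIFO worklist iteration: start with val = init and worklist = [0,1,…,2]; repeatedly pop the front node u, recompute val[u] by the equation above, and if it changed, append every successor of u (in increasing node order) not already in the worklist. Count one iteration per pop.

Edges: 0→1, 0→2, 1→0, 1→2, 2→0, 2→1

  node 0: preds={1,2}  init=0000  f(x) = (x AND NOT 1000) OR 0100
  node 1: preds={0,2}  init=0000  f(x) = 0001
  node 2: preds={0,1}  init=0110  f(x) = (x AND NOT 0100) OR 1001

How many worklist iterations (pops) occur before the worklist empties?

6

Iteration log — 6 steps:
  step 1. node 0  ⊔preds=0110  new=0110  old=0000  +wl: 
  step 2. node 1  ⊔preds=0110  new=0001  old=0000  +wl: 0
  step 3. node 2  ⊔preds=0111  new=1111  old=0110  +wl: 1
  step 4. node 0  ⊔preds=1111  new=0111  old=0110  +wl: 2
  step 5. node 1  ⊔preds=1111  new=0001  stable
  step 6. node 2  ⊔preds=0111  new=1111  stable

Least fixpoint reached:
  node 0: 0111
  node 1: 0001
  node 2: 1111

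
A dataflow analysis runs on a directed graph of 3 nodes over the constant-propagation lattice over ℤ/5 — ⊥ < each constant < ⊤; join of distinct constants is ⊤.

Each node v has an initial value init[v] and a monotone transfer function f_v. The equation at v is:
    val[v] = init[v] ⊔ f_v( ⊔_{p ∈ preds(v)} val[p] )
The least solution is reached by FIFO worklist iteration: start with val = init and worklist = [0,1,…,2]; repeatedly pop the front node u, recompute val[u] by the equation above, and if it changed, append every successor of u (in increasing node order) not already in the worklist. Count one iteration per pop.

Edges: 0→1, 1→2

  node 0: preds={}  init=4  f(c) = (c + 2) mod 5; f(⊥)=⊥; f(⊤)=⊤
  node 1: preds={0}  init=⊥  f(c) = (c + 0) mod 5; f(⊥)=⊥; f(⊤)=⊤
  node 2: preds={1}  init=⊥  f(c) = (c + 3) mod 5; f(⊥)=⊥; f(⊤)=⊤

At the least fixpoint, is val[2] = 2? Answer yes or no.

yes

Worklist (3 pops):
  #1 pop 0: in=⊥ → 4 (no change)
  #2 pop 1: in=4 → 4 (was ⊥); enqueue []
  #3 pop 2: in=4 → 2 (was ⊥); enqueue []

Fixpoint:
  val[0] = 4
  val[1] = 4
  val[2] = 2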